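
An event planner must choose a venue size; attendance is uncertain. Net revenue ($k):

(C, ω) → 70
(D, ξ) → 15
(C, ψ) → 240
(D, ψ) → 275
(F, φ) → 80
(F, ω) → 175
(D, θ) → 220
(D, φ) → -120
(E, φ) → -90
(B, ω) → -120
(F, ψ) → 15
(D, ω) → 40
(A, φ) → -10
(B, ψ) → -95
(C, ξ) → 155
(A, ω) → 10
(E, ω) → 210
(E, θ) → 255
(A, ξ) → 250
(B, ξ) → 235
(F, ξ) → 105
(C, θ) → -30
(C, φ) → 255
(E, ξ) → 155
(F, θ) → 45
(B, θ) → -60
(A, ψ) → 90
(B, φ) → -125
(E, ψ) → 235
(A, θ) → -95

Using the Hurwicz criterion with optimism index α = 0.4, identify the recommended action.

C

A: 0.4·250 + 0.6·(-95) = 43
B: 0.4·235 + 0.6·(-125) = 19
C: 0.4·255 + 0.6·(-30) = 84
D: 0.4·275 + 0.6·(-120) = 38
E: 0.4·255 + 0.6·(-90) = 48
F: 0.4·175 + 0.6·15 = 79
Highest Hurwicz score = 84 → C.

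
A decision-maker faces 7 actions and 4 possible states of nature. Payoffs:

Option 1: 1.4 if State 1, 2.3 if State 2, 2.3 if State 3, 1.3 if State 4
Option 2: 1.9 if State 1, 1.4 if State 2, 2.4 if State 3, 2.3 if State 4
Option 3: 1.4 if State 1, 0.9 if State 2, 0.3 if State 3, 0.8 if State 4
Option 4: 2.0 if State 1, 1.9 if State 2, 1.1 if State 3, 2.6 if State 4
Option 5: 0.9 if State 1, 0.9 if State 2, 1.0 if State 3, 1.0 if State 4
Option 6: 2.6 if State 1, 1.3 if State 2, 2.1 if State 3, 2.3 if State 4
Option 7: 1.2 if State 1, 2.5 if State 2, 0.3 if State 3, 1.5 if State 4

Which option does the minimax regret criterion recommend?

Column bests: State 1=2.6, State 2=2.5, State 3=2.4, State 4=2.6.
Option 1 regrets: 1.2, 0.2, 0.1, 1.3 → max 1.3
Option 2 regrets: 0.7, 1.1, 0.0, 0.3 → max 1.1
Option 3 regrets: 1.2, 1.6, 2.1, 1.8 → max 2.1
Option 4 regrets: 0.6, 0.6, 1.3, 0.0 → max 1.3
Option 5 regrets: 1.7, 1.6, 1.4, 1.6 → max 1.7
Option 6 regrets: 0.0, 1.2, 0.3, 0.3 → max 1.2
Option 7 regrets: 1.4, 0.0, 2.1, 1.1 → max 2.1
Smallest max regret = 1.1 → Option 2.

Option 2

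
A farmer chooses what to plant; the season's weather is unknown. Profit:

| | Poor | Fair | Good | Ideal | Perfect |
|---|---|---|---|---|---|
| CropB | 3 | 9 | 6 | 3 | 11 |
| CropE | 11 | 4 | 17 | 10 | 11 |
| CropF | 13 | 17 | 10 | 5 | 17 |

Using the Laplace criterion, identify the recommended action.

CropF

Row averages: CropB=6.4, CropE=10.6, CropF=12.4
Highest average = 12.4 → CropF.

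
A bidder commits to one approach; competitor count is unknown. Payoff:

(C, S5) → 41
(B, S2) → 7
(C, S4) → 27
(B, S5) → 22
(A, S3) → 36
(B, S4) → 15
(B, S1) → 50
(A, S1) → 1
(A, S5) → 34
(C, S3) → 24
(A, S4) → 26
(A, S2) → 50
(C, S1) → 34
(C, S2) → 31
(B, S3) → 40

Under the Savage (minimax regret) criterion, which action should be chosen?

C

Column bests: S1=50, S2=50, S3=40, S4=27, S5=41.
A regrets: 49, 0, 4, 1, 7 → max 49
B regrets: 0, 43, 0, 12, 19 → max 43
C regrets: 16, 19, 16, 0, 0 → max 19
Smallest max regret = 19 → C.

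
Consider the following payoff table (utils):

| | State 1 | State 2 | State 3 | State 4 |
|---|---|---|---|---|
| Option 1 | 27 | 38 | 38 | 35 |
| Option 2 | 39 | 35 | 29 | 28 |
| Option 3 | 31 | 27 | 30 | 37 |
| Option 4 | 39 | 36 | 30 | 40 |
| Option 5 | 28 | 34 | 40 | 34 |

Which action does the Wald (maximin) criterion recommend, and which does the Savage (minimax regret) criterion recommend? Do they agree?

maximin → Option 4; minimax regret → Option 4 (agree)

Row minima: Option 1=27, Option 2=28, Option 3=27, Option 4=30, Option 5=28
Best worst-case = 30 → Option 4.
Column bests: State 1=39, State 2=38, State 3=40, State 4=40.
Option 1 regrets: 12, 0, 2, 5 → max 12
Option 2 regrets: 0, 3, 11, 12 → max 12
Option 3 regrets: 8, 11, 10, 3 → max 11
Option 4 regrets: 0, 2, 10, 0 → max 10
Option 5 regrets: 11, 4, 0, 6 → max 11
Smallest max regret = 10 → Option 4.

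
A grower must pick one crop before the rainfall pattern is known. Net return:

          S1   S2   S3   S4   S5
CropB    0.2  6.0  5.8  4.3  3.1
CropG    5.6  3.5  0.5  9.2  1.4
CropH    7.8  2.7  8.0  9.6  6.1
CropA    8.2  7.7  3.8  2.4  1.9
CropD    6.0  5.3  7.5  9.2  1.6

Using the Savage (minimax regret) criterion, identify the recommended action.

CropD

Column bests: S1=8.2, S2=7.7, S3=8.0, S4=9.6, S5=6.1.
CropB regrets: 8.0, 1.7, 2.2, 5.3, 3.0 → max 8.0
CropG regrets: 2.6, 4.2, 7.5, 0.4, 4.7 → max 7.5
CropH regrets: 0.4, 5.0, 0.0, 0.0, 0.0 → max 5.0
CropA regrets: 0.0, 0.0, 4.2, 7.2, 4.2 → max 7.2
CropD regrets: 2.2, 2.4, 0.5, 0.4, 4.5 → max 4.5
Smallest max regret = 4.5 → CropD.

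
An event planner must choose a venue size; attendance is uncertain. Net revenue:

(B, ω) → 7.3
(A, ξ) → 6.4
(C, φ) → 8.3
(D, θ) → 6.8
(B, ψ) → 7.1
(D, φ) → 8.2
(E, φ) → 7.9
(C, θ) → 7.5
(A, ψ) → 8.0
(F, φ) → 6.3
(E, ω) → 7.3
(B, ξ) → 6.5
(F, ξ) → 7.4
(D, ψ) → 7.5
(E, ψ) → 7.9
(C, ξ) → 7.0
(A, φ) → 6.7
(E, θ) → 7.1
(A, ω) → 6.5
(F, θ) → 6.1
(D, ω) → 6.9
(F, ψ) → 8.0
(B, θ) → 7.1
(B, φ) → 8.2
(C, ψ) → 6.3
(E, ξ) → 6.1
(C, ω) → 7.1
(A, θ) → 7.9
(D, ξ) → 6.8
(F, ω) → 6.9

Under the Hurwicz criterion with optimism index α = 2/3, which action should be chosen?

A: 2/3·8.0 + 1/3·6.4 = 112/15
B: 2/3·8.2 + 1/3·6.5 = 229/30
C: 2/3·8.3 + 1/3·6.3 = 229/30
D: 2/3·8.2 + 1/3·6.8 = 116/15
E: 2/3·7.9 + 1/3·6.1 = 7.3
F: 2/3·8.0 + 1/3·6.1 = 221/30
Highest Hurwicz score = 116/15 → D.

D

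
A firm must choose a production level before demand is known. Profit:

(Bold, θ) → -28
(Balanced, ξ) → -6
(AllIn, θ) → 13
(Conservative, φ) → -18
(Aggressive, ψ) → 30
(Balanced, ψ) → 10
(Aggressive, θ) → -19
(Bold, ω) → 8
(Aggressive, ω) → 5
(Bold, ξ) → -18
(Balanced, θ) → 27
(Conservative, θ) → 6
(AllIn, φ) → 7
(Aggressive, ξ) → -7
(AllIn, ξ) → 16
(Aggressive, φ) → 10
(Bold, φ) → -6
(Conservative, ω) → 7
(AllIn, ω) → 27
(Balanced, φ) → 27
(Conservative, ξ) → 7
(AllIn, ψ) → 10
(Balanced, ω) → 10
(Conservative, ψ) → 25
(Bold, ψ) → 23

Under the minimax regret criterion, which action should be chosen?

Column bests: θ=27, φ=27, ψ=30, ω=27, ξ=16.
Conservative regrets: 21, 45, 5, 20, 9 → max 45
Balanced regrets: 0, 0, 20, 17, 22 → max 22
Aggressive regrets: 46, 17, 0, 22, 23 → max 46
Bold regrets: 55, 33, 7, 19, 34 → max 55
AllIn regrets: 14, 20, 20, 0, 0 → max 20
Smallest max regret = 20 → AllIn.

AllIn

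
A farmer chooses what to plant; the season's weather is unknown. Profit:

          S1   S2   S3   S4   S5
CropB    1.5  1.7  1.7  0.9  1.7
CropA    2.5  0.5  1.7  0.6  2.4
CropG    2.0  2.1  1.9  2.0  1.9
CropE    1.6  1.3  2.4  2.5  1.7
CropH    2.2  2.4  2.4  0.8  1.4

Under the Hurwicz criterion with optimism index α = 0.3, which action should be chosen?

CropG

CropB: 0.3·1.7 + 0.7·0.9 = 1.14
CropA: 0.3·2.5 + 0.7·0.5 = 1.1
CropG: 0.3·2.1 + 0.7·1.9 = 1.96
CropE: 0.3·2.5 + 0.7·1.3 = 1.66
CropH: 0.3·2.4 + 0.7·0.8 = 1.28
Highest Hurwicz score = 1.96 → CropG.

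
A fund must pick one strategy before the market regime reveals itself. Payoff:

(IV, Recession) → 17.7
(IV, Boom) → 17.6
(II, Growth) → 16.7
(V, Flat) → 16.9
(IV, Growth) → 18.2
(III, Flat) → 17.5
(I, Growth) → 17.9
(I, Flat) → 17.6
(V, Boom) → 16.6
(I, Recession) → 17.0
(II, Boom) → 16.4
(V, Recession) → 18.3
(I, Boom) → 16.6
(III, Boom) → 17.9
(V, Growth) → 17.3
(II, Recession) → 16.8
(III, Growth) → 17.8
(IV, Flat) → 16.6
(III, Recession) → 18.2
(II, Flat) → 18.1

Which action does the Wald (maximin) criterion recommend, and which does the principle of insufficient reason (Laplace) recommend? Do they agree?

Row minima: I=16.6, II=16.4, III=17.5, IV=16.6, V=16.6
Best worst-case = 17.5 → III.
Row averages: I=17.275, II=17, III=17.85, IV=17.525, V=17.275
Highest average = 17.85 → III.

maximin → III; laplace → III (agree)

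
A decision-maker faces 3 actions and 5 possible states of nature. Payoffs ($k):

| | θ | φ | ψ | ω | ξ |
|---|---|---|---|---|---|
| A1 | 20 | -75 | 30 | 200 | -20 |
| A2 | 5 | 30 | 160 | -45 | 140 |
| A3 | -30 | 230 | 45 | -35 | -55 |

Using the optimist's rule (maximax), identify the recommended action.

Row maxima: A1=200, A2=160, A3=230
Best best-case = 230 → A3.

A3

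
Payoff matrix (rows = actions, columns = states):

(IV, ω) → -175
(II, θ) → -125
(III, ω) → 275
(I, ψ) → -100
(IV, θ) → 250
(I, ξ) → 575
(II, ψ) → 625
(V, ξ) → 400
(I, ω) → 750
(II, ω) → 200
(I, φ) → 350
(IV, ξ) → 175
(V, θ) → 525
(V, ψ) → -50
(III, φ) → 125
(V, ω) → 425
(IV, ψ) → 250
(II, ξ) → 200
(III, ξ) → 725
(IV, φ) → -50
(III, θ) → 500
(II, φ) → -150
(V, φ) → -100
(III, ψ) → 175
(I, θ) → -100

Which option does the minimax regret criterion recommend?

III

Column bests: θ=525, φ=350, ψ=625, ω=750, ξ=725.
I regrets: 625, 0, 725, 0, 150 → max 725
II regrets: 650, 500, 0, 550, 525 → max 650
III regrets: 25, 225, 450, 475, 0 → max 475
IV regrets: 275, 400, 375, 925, 550 → max 925
V regrets: 0, 450, 675, 325, 325 → max 675
Smallest max regret = 475 → III.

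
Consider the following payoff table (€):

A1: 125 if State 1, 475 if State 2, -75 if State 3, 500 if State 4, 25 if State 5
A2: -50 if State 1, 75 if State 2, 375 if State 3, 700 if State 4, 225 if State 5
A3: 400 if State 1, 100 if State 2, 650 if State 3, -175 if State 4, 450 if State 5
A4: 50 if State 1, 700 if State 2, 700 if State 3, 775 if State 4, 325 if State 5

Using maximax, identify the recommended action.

A4

Row maxima: A1=500, A2=700, A3=650, A4=775
Best best-case = 775 → A4.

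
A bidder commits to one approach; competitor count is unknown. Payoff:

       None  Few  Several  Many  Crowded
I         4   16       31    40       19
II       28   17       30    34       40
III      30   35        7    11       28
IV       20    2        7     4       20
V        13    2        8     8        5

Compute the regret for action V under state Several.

Best payoff under Several is 31.
Regret = 31 − 8 = 23.

23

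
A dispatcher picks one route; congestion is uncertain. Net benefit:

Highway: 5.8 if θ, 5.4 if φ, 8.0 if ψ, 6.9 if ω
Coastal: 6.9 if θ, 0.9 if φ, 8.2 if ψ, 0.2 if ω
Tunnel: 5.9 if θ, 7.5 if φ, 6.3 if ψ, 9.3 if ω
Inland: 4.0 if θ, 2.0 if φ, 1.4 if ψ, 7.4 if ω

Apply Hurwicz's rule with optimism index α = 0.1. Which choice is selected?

Highway: 0.1·8.0 + 0.9·5.4 = 5.66
Coastal: 0.1·8.2 + 0.9·0.2 = 1
Tunnel: 0.1·9.3 + 0.9·5.9 = 6.24
Inland: 0.1·7.4 + 0.9·1.4 = 2
Highest Hurwicz score = 6.24 → Tunnel.

Tunnel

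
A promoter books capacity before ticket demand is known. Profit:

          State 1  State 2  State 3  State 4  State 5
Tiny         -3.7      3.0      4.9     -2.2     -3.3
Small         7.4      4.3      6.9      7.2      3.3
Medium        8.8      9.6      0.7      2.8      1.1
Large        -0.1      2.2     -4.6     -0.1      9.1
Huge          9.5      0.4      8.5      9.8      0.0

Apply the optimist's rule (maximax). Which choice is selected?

Huge

Row maxima: Tiny=4.9, Small=7.4, Medium=9.6, Large=9.1, Huge=9.8
Best best-case = 9.8 → Huge.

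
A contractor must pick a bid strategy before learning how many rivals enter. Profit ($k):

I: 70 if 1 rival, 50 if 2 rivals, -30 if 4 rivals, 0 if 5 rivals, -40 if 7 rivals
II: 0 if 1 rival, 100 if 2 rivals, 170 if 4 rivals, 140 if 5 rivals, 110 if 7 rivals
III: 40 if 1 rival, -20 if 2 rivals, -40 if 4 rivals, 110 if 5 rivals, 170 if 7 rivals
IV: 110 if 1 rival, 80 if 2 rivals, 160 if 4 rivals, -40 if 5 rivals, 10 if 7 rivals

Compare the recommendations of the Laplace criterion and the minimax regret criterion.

laplace → II; minimax regret → II (agree)

Row averages: I=10, II=104, III=52, IV=64
Highest average = 104 → II.
Column bests: 1 rival=110, 2 rivals=100, 4 rivals=170, 5 rivals=140, 7 rivals=170.
I regrets: 40, 50, 200, 140, 210 → max 210
II regrets: 110, 0, 0, 0, 60 → max 110
III regrets: 70, 120, 210, 30, 0 → max 210
IV regrets: 0, 20, 10, 180, 160 → max 180
Smallest max regret = 110 → II.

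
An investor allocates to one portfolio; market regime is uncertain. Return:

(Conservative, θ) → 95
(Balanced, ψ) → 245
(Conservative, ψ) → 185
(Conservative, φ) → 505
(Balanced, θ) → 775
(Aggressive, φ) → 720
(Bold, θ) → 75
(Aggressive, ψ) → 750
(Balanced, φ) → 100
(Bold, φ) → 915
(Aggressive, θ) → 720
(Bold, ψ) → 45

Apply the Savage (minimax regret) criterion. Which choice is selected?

Column bests: θ=775, φ=915, ψ=750.
Conservative regrets: 680, 410, 565 → max 680
Balanced regrets: 0, 815, 505 → max 815
Aggressive regrets: 55, 195, 0 → max 195
Bold regrets: 700, 0, 705 → max 705
Smallest max regret = 195 → Aggressive.

Aggressive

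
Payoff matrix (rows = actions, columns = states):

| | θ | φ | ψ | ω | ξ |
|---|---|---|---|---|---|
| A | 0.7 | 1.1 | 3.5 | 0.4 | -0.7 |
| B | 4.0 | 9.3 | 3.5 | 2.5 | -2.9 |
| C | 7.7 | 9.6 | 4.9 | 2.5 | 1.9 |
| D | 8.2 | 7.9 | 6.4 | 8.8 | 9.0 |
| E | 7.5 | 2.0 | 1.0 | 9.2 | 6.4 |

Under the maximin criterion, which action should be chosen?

Row minima: A=-0.7, B=-2.9, C=1.9, D=6.4, E=1.0
Best worst-case = 6.4 → D.

D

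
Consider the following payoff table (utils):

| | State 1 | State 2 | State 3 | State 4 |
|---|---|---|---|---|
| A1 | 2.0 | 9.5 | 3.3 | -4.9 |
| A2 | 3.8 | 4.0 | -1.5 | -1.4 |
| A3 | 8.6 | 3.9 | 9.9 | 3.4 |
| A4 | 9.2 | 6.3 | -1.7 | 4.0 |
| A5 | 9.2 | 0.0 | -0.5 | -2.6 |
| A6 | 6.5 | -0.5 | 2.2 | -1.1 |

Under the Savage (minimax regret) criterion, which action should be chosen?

A3

Column bests: State 1=9.2, State 2=9.5, State 3=9.9, State 4=4.0.
A1 regrets: 7.2, 0.0, 6.6, 8.9 → max 8.9
A2 regrets: 5.4, 5.5, 11.4, 5.4 → max 11.4
A3 regrets: 0.6, 5.6, 0.0, 0.6 → max 5.6
A4 regrets: 0.0, 3.2, 11.6, 0.0 → max 11.6
A5 regrets: 0.0, 9.5, 10.4, 6.6 → max 10.4
A6 regrets: 2.7, 10.0, 7.7, 5.1 → max 10.0
Smallest max regret = 5.6 → A3.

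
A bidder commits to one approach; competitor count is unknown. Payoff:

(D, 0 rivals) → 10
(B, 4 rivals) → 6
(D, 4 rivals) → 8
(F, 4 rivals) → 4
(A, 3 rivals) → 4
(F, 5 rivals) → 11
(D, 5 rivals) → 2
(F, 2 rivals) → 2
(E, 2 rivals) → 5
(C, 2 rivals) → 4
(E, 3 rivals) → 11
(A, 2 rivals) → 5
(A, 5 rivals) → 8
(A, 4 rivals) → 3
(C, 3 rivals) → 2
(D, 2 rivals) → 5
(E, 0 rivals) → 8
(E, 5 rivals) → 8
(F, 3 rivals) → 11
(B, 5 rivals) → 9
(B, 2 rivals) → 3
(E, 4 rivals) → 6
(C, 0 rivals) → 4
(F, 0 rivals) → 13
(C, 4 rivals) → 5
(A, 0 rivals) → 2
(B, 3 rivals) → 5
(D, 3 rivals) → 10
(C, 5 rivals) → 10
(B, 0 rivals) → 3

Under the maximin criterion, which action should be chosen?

E

Row minima: A=2, B=3, C=2, D=2, E=5, F=2
Best worst-case = 5 → E.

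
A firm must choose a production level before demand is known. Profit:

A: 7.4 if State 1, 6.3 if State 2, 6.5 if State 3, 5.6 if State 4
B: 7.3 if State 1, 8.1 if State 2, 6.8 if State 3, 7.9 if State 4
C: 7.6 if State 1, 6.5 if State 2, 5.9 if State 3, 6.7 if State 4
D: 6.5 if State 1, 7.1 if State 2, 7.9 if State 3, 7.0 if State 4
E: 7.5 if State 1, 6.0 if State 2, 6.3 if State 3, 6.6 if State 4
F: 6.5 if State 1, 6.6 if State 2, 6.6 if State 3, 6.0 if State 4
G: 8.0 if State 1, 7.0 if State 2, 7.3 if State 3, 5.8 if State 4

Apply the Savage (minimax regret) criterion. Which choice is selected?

B

Column bests: State 1=8.0, State 2=8.1, State 3=7.9, State 4=7.9.
A regrets: 0.6, 1.8, 1.4, 2.3 → max 2.3
B regrets: 0.7, 0.0, 1.1, 0.0 → max 1.1
C regrets: 0.4, 1.6, 2.0, 1.2 → max 2.0
D regrets: 1.5, 1.0, 0.0, 0.9 → max 1.5
E regrets: 0.5, 2.1, 1.6, 1.3 → max 2.1
F regrets: 1.5, 1.5, 1.3, 1.9 → max 1.9
G regrets: 0.0, 1.1, 0.6, 2.1 → max 2.1
Smallest max regret = 1.1 → B.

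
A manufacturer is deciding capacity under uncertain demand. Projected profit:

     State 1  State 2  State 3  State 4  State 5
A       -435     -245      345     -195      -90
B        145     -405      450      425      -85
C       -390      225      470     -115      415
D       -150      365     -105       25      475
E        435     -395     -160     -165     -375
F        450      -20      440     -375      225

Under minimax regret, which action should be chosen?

Column bests: State 1=450, State 2=365, State 3=470, State 4=425, State 5=475.
A regrets: 885, 610, 125, 620, 565 → max 885
B regrets: 305, 770, 20, 0, 560 → max 770
C regrets: 840, 140, 0, 540, 60 → max 840
D regrets: 600, 0, 575, 400, 0 → max 600
E regrets: 15, 760, 630, 590, 850 → max 850
F regrets: 0, 385, 30, 800, 250 → max 800
Smallest max regret = 600 → D.

D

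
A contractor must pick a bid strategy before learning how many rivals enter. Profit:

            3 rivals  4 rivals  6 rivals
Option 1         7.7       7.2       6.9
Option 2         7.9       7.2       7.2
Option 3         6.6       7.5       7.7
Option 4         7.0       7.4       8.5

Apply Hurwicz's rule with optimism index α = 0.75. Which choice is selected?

Option 4

Option 1: 0.75·7.7 + 0.25·6.9 = 7.5
Option 2: 0.75·7.9 + 0.25·7.2 = 7.725
Option 3: 0.75·7.7 + 0.25·6.6 = 7.425
Option 4: 0.75·8.5 + 0.25·7.0 = 8.125
Highest Hurwicz score = 8.125 → Option 4.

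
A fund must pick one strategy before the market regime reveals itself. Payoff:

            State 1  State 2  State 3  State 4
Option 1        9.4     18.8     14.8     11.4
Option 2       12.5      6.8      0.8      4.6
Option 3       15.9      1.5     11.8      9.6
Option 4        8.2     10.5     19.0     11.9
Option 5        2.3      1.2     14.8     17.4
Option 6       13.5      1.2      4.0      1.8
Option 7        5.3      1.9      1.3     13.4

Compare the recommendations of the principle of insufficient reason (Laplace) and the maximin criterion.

laplace → Option 1; maximin → Option 1 (agree)

Row averages: Option 1=13.6, Option 2=6.175, Option 3=9.7, Option 4=12.4, Option 5=8.925, Option 6=5.125, Option 7=5.475
Highest average = 13.6 → Option 1.
Row minima: Option 1=9.4, Option 2=0.8, Option 3=1.5, Option 4=8.2, Option 5=1.2, Option 6=1.2, Option 7=1.3
Best worst-case = 9.4 → Option 1.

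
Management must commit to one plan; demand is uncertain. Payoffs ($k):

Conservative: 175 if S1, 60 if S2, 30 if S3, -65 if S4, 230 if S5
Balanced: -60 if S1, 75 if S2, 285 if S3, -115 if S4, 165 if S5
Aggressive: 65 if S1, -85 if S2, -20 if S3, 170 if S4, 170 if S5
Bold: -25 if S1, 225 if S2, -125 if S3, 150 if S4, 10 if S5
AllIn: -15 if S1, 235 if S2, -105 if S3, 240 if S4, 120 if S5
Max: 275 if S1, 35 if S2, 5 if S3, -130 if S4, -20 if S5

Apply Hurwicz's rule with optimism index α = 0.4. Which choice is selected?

Conservative

Conservative: 0.4·230 + 0.6·(-65) = 53
Balanced: 0.4·285 + 0.6·(-115) = 45
Aggressive: 0.4·170 + 0.6·(-85) = 17
Bold: 0.4·225 + 0.6·(-125) = 15
AllIn: 0.4·240 + 0.6·(-105) = 33
Max: 0.4·275 + 0.6·(-130) = 32
Highest Hurwicz score = 53 → Conservative.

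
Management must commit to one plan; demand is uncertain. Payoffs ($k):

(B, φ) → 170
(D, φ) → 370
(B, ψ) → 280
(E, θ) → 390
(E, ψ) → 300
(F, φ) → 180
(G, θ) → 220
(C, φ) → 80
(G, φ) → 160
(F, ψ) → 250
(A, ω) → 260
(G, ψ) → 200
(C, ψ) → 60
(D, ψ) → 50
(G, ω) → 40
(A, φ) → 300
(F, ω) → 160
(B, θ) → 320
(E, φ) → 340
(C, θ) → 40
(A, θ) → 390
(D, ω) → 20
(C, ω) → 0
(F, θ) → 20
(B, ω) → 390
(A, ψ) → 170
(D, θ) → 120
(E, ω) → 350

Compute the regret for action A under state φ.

70

Best payoff under φ is 370.
Regret = 370 − 300 = 70.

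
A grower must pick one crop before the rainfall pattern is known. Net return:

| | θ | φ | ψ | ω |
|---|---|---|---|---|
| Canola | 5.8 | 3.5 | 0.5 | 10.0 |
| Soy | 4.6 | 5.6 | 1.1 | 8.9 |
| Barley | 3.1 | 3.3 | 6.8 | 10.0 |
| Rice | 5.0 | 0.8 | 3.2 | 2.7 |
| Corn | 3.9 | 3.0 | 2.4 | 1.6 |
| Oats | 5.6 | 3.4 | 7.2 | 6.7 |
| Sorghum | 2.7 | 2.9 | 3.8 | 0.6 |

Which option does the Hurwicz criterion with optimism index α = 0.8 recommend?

Canola: 0.8·10.0 + 0.2·0.5 = 8.1
Soy: 0.8·8.9 + 0.2·1.1 = 7.34
Barley: 0.8·10.0 + 0.2·3.1 = 8.62
Rice: 0.8·5.0 + 0.2·0.8 = 4.16
Corn: 0.8·3.9 + 0.2·1.6 = 3.44
Oats: 0.8·7.2 + 0.2·3.4 = 6.44
Sorghum: 0.8·3.8 + 0.2·0.6 = 3.16
Highest Hurwicz score = 8.62 → Barley.

Barley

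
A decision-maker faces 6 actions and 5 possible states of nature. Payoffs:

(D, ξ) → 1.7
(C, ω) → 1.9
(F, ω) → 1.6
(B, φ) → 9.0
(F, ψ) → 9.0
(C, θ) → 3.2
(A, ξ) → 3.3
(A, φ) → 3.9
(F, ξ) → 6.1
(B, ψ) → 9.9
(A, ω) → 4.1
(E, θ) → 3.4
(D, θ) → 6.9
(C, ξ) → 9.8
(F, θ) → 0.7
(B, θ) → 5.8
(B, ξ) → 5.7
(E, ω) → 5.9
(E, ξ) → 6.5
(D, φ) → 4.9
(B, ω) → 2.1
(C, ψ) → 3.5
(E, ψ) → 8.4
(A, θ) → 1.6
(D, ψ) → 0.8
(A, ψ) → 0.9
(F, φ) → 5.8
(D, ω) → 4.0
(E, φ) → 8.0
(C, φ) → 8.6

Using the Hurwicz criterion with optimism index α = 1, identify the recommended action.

B

A: 1·4.1 + 0·0.9 = 4.1
B: 1·9.9 + 0·2.1 = 9.9
C: 1·9.8 + 0·1.9 = 9.8
D: 1·6.9 + 0·0.8 = 6.9
E: 1·8.4 + 0·3.4 = 8.4
F: 1·9.0 + 0·0.7 = 9
Highest Hurwicz score = 9.9 → B.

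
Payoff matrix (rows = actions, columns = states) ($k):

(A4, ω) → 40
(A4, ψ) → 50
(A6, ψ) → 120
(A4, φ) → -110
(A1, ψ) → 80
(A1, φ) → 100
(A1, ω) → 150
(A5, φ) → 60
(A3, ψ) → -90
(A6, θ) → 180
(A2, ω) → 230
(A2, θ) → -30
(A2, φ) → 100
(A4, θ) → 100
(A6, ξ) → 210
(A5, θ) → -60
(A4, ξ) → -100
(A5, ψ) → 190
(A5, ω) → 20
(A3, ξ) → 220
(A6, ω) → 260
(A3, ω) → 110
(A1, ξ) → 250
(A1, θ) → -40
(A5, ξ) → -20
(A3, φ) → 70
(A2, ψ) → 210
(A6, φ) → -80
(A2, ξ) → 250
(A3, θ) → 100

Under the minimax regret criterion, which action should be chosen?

A6

Column bests: θ=180, φ=100, ψ=210, ω=260, ξ=250.
A1 regrets: 220, 0, 130, 110, 0 → max 220
A2 regrets: 210, 0, 0, 30, 0 → max 210
A3 regrets: 80, 30, 300, 150, 30 → max 300
A4 regrets: 80, 210, 160, 220, 350 → max 350
A5 regrets: 240, 40, 20, 240, 270 → max 270
A6 regrets: 0, 180, 90, 0, 40 → max 180
Smallest max regret = 180 → A6.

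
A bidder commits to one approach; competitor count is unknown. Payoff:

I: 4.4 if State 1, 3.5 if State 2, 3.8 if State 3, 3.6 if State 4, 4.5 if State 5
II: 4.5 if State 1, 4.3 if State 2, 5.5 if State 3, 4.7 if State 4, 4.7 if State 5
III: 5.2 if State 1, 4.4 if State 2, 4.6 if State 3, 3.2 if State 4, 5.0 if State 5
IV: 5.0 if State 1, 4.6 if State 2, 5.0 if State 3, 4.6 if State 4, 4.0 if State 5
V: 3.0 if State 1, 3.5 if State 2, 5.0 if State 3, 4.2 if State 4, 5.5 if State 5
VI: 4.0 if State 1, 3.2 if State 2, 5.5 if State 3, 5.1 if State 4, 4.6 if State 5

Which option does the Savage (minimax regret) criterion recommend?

Column bests: State 1=5.2, State 2=4.6, State 3=5.5, State 4=5.1, State 5=5.5.
I regrets: 0.8, 1.1, 1.7, 1.5, 1.0 → max 1.7
II regrets: 0.7, 0.3, 0.0, 0.4, 0.8 → max 0.8
III regrets: 0.0, 0.2, 0.9, 1.9, 0.5 → max 1.9
IV regrets: 0.2, 0.0, 0.5, 0.5, 1.5 → max 1.5
V regrets: 2.2, 1.1, 0.5, 0.9, 0.0 → max 2.2
VI regrets: 1.2, 1.4, 0.0, 0.0, 0.9 → max 1.4
Smallest max regret = 0.8 → II.

II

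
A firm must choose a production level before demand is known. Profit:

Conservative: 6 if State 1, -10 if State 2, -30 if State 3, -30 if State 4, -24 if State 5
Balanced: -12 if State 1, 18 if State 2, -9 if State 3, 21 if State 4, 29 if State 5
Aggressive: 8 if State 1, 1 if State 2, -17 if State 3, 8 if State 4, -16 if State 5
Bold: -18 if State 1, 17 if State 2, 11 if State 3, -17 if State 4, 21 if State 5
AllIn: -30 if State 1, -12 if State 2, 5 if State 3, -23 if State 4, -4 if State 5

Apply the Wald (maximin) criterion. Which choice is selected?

Row minima: Conservative=-30, Balanced=-12, Aggressive=-17, Bold=-18, AllIn=-30
Best worst-case = -12 → Balanced.

Balanced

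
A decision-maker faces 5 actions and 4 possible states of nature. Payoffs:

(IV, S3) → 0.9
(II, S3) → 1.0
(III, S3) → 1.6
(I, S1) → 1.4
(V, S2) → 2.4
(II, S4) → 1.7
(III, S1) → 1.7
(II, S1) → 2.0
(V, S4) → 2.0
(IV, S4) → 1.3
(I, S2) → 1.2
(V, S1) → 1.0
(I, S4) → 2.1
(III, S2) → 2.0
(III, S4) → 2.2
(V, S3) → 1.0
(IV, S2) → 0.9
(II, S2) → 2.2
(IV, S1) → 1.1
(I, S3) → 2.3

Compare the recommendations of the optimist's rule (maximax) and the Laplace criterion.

maximax → V; laplace → III (disagree)

Row maxima: I=2.3, II=2.2, III=2.2, IV=1.3, V=2.4
Best best-case = 2.4 → V.
Row averages: I=1.75, II=1.725, III=1.875, IV=1.05, V=1.6
Highest average = 1.875 → III.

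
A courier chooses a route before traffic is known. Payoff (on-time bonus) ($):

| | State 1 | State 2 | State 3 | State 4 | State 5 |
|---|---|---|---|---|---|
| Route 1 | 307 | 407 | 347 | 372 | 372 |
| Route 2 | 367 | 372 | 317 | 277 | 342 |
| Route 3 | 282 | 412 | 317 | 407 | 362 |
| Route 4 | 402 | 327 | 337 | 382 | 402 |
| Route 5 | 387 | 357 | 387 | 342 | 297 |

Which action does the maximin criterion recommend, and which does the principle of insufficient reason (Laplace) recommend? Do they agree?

maximin → Route 4; laplace → Route 4 (agree)

Row minima: Route 1=307, Route 2=277, Route 3=282, Route 4=327, Route 5=297
Best worst-case = 327 → Route 4.
Row averages: Route 1=361, Route 2=335, Route 3=356, Route 4=370, Route 5=354
Highest average = 370 → Route 4.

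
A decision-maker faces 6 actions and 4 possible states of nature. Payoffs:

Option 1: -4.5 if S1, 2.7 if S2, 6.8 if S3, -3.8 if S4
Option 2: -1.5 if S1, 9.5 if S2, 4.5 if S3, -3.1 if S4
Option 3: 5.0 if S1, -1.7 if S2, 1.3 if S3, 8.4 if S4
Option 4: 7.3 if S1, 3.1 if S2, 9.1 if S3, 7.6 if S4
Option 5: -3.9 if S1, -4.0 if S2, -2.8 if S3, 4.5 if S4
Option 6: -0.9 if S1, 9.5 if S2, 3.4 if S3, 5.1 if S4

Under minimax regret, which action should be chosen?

Option 4

Column bests: S1=7.3, S2=9.5, S3=9.1, S4=8.4.
Option 1 regrets: 11.8, 6.8, 2.3, 12.2 → max 12.2
Option 2 regrets: 8.8, 0.0, 4.6, 11.5 → max 11.5
Option 3 regrets: 2.3, 11.2, 7.8, 0.0 → max 11.2
Option 4 regrets: 0.0, 6.4, 0.0, 0.8 → max 6.4
Option 5 regrets: 11.2, 13.5, 11.9, 3.9 → max 13.5
Option 6 regrets: 8.2, 0.0, 5.7, 3.3 → max 8.2
Smallest max regret = 6.4 → Option 4.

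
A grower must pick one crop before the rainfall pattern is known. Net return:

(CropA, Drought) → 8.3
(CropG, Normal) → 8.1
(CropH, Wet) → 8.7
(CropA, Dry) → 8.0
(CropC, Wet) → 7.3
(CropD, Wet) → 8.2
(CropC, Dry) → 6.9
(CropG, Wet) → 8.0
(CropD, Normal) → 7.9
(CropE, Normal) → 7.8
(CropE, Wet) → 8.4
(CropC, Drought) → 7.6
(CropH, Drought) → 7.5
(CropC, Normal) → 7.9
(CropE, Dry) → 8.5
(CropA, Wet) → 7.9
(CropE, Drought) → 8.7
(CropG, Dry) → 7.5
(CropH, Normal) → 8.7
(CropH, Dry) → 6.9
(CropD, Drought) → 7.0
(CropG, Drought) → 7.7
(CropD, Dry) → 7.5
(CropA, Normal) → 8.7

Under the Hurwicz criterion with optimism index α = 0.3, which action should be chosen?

CropH: 0.3·8.7 + 0.7·6.9 = 7.44
CropE: 0.3·8.7 + 0.7·7.8 = 8.07
CropA: 0.3·8.7 + 0.7·7.9 = 8.14
CropD: 0.3·8.2 + 0.7·7.0 = 7.36
CropC: 0.3·7.9 + 0.7·6.9 = 7.2
CropG: 0.3·8.1 + 0.7·7.5 = 7.68
Highest Hurwicz score = 8.14 → CropA.

CropA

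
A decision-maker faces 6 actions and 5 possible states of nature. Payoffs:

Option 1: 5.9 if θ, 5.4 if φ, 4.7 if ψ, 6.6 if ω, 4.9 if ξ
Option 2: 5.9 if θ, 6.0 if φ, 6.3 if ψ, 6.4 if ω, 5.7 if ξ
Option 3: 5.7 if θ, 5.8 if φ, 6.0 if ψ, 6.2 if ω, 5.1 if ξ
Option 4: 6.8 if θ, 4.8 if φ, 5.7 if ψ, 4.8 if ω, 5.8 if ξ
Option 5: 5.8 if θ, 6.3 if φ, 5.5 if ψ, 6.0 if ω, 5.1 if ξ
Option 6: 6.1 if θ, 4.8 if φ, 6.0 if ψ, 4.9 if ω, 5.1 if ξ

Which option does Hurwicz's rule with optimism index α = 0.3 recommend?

Option 1: 0.3·6.6 + 0.7·4.7 = 5.27
Option 2: 0.3·6.4 + 0.7·5.7 = 5.91
Option 3: 0.3·6.2 + 0.7·5.1 = 5.43
Option 4: 0.3·6.8 + 0.7·4.8 = 5.4
Option 5: 0.3·6.3 + 0.7·5.1 = 5.46
Option 6: 0.3·6.1 + 0.7·4.8 = 5.19
Highest Hurwicz score = 5.91 → Option 2.

Option 2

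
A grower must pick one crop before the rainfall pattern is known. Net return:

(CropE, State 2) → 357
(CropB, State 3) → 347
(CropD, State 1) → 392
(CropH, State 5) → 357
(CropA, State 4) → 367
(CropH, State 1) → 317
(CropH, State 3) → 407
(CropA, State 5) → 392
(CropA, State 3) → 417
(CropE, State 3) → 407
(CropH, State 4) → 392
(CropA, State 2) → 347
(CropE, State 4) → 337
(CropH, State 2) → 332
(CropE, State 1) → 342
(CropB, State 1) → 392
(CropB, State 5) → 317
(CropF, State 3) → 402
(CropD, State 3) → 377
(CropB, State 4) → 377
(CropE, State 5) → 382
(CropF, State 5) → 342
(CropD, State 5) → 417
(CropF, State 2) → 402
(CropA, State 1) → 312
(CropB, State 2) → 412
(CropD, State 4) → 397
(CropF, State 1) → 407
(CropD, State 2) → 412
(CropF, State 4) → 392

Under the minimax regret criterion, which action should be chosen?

Column bests: State 1=407, State 2=412, State 3=417, State 4=397, State 5=417.
CropD regrets: 15, 0, 40, 0, 0 → max 40
CropH regrets: 90, 80, 10, 5, 60 → max 90
CropA regrets: 95, 65, 0, 30, 25 → max 95
CropB regrets: 15, 0, 70, 20, 100 → max 100
CropE regrets: 65, 55, 10, 60, 35 → max 65
CropF regrets: 0, 10, 15, 5, 75 → max 75
Smallest max regret = 40 → CropD.

CropD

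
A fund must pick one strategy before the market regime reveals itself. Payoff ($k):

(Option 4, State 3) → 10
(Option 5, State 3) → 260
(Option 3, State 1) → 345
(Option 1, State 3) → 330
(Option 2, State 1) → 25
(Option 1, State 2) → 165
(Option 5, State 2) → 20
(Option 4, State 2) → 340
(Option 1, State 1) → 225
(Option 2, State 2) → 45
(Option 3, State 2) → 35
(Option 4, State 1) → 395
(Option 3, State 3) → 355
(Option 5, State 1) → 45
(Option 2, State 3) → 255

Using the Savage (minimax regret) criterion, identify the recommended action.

Option 1

Column bests: State 1=395, State 2=340, State 3=355.
Option 1 regrets: 170, 175, 25 → max 175
Option 2 regrets: 370, 295, 100 → max 370
Option 3 regrets: 50, 305, 0 → max 305
Option 4 regrets: 0, 0, 345 → max 345
Option 5 regrets: 350, 320, 95 → max 350
Smallest max regret = 175 → Option 1.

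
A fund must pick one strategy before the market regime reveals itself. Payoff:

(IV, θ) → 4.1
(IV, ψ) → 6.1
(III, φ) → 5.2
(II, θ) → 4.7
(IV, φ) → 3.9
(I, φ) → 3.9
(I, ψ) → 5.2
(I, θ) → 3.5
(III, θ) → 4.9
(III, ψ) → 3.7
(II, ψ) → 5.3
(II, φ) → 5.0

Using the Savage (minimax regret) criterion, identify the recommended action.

Column bests: θ=4.9, φ=5.2, ψ=6.1.
I regrets: 1.4, 1.3, 0.9 → max 1.4
II regrets: 0.2, 0.2, 0.8 → max 0.8
III regrets: 0.0, 0.0, 2.4 → max 2.4
IV regrets: 0.8, 1.3, 0.0 → max 1.3
Smallest max regret = 0.8 → II.

II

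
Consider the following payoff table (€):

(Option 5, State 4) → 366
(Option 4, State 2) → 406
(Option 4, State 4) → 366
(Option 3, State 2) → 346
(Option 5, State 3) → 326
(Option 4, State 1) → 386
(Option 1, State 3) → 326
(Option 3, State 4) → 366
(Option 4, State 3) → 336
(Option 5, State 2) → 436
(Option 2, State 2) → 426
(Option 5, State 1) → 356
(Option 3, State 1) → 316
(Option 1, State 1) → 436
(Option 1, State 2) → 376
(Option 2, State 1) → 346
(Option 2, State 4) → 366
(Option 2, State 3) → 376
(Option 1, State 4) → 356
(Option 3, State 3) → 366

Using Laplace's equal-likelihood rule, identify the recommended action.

Row averages: Option 1=373.5, Option 2=378.5, Option 3=348.5, Option 4=373.5, Option 5=371
Highest average = 378.5 → Option 2.

Option 2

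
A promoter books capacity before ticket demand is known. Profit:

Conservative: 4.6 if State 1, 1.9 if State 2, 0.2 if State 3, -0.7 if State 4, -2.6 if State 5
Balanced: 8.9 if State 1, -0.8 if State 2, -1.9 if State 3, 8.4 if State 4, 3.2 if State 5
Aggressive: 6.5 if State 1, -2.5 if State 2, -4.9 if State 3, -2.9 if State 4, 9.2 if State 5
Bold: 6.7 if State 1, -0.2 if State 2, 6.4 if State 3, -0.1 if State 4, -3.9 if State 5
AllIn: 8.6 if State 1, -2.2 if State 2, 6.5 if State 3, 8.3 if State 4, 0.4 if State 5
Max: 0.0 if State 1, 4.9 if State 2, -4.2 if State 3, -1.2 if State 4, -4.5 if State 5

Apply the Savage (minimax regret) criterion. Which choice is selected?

Balanced

Column bests: State 1=8.9, State 2=4.9, State 3=6.5, State 4=8.4, State 5=9.2.
Conservative regrets: 4.3, 3.0, 6.3, 9.1, 11.8 → max 11.8
Balanced regrets: 0.0, 5.7, 8.4, 0.0, 6.0 → max 8.4
Aggressive regrets: 2.4, 7.4, 11.4, 11.3, 0.0 → max 11.4
Bold regrets: 2.2, 5.1, 0.1, 8.5, 13.1 → max 13.1
AllIn regrets: 0.3, 7.1, 0.0, 0.1, 8.8 → max 8.8
Max regrets: 8.9, 0.0, 10.7, 9.6, 13.7 → max 13.7
Smallest max regret = 8.4 → Balanced.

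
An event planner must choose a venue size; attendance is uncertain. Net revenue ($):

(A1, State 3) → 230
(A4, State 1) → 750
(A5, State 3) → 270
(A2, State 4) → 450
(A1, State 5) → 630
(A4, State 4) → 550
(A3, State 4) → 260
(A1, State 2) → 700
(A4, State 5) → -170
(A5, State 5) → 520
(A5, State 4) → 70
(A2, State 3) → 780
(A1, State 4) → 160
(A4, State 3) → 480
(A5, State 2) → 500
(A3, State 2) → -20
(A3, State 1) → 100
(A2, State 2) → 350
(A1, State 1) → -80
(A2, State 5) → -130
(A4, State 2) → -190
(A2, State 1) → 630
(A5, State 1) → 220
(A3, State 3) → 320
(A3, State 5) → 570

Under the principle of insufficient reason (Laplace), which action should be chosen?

A2

Row averages: A1=328, A2=416, A3=246, A4=284, A5=316
Highest average = 416 → A2.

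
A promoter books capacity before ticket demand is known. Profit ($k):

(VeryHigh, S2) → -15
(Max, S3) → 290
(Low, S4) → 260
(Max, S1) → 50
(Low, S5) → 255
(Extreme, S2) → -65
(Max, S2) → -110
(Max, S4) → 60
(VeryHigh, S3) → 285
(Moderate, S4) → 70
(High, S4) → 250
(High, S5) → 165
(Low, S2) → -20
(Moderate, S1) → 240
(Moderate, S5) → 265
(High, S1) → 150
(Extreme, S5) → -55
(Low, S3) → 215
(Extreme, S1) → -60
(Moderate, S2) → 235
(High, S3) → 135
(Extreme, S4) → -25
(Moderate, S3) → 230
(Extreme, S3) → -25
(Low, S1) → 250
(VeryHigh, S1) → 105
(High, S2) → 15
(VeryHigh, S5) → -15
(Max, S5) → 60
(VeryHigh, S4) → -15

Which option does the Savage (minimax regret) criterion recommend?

Column bests: S1=250, S2=235, S3=290, S4=260, S5=265.
Low regrets: 0, 255, 75, 0, 10 → max 255
Moderate regrets: 10, 0, 60, 190, 0 → max 190
High regrets: 100, 220, 155, 10, 100 → max 220
VeryHigh regrets: 145, 250, 5, 275, 280 → max 280
Extreme regrets: 310, 300, 315, 285, 320 → max 320
Max regrets: 200, 345, 0, 200, 205 → max 345
Smallest max regret = 190 → Moderate.

Moderate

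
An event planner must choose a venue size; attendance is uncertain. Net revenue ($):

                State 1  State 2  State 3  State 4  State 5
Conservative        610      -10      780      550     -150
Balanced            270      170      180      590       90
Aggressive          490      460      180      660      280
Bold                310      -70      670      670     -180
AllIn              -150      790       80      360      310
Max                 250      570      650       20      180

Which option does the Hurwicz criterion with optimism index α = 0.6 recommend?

Aggressive

Conservative: 0.6·780 + 0.4·(-150) = 408
Balanced: 0.6·590 + 0.4·90 = 390
Aggressive: 0.6·660 + 0.4·180 = 468
Bold: 0.6·670 + 0.4·(-180) = 330
AllIn: 0.6·790 + 0.4·(-150) = 414
Max: 0.6·650 + 0.4·20 = 398
Highest Hurwicz score = 468 → Aggressive.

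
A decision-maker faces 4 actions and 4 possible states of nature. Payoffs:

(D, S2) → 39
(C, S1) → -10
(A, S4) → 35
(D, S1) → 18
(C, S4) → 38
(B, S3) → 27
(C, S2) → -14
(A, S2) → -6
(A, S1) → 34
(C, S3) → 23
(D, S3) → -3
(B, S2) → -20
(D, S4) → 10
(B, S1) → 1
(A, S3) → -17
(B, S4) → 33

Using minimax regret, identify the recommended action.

Column bests: S1=34, S2=39, S3=27, S4=38.
A regrets: 0, 45, 44, 3 → max 45
B regrets: 33, 59, 0, 5 → max 59
C regrets: 44, 53, 4, 0 → max 53
D regrets: 16, 0, 30, 28 → max 30
Smallest max regret = 30 → D.

D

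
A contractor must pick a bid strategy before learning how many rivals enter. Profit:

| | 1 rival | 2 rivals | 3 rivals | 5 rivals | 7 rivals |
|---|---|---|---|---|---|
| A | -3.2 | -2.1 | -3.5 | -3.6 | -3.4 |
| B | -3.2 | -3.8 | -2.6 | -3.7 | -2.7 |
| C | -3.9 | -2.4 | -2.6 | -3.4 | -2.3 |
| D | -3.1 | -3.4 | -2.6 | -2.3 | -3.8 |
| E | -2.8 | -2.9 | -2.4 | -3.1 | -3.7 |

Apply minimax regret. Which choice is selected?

Column bests: 1 rival=-2.8, 2 rivals=-2.1, 3 rivals=-2.4, 5 rivals=-2.3, 7 rivals=-2.3.
A regrets: 0.4, 0.0, 1.1, 1.3, 1.1 → max 1.3
B regrets: 0.4, 1.7, 0.2, 1.4, 0.4 → max 1.7
C regrets: 1.1, 0.3, 0.2, 1.1, 0.0 → max 1.1
D regrets: 0.3, 1.3, 0.2, 0.0, 1.5 → max 1.5
E regrets: 0.0, 0.8, 0.0, 0.8, 1.4 → max 1.4
Smallest max regret = 1.1 → C.

C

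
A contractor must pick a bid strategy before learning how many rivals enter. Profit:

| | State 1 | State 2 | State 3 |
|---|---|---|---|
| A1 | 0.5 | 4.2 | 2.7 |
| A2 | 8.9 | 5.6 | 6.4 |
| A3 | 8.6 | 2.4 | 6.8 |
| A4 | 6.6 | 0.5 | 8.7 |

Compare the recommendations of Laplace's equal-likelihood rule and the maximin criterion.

Row averages: A1=37/15, A2=209/30, A3=89/15, A4=79/15
Highest average = 209/30 → A2.
Row minima: A1=0.5, A2=5.6, A3=2.4, A4=0.5
Best worst-case = 5.6 → A2.

laplace → A2; maximin → A2 (agree)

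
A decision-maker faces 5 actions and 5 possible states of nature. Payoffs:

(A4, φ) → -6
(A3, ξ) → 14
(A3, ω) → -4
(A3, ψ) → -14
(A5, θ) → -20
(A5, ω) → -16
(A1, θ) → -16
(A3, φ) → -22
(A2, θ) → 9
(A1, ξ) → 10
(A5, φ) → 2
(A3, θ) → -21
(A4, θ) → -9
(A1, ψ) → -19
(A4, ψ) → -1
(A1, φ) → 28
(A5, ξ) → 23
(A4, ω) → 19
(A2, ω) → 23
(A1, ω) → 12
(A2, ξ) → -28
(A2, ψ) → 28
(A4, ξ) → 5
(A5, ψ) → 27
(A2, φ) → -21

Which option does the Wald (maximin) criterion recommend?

A4

Row minima: A1=-19, A2=-28, A3=-22, A4=-9, A5=-20
Best worst-case = -9 → A4.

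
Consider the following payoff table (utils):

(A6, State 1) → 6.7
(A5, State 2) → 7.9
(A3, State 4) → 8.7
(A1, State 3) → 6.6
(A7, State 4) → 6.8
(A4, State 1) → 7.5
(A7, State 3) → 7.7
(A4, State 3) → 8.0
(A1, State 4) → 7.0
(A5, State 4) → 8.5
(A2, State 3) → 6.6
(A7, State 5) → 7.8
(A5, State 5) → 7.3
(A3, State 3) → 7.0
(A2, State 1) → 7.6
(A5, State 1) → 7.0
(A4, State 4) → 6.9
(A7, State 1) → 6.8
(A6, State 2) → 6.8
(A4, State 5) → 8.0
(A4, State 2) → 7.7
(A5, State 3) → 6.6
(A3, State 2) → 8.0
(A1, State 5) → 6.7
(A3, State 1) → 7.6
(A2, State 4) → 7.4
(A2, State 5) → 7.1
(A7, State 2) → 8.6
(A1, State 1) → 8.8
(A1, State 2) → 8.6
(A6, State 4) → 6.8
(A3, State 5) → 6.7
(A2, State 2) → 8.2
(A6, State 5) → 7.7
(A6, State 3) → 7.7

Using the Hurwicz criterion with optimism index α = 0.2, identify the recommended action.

A1: 0.2·8.8 + 0.8·6.6 = 7.04
A2: 0.2·8.2 + 0.8·6.6 = 6.92
A3: 0.2·8.7 + 0.8·6.7 = 7.1
A4: 0.2·8.0 + 0.8·6.9 = 7.12
A5: 0.2·8.5 + 0.8·6.6 = 6.98
A6: 0.2·7.7 + 0.8·6.7 = 6.9
A7: 0.2·8.6 + 0.8·6.8 = 7.16
Highest Hurwicz score = 7.16 → A7.

A7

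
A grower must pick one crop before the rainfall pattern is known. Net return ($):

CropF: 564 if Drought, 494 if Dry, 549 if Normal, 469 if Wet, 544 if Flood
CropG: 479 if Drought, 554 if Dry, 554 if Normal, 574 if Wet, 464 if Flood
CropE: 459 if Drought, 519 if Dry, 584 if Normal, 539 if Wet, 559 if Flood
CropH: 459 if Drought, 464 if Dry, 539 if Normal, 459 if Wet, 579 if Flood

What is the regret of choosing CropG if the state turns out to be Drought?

Best payoff under Drought is 564.
Regret = 564 − 479 = 85.

85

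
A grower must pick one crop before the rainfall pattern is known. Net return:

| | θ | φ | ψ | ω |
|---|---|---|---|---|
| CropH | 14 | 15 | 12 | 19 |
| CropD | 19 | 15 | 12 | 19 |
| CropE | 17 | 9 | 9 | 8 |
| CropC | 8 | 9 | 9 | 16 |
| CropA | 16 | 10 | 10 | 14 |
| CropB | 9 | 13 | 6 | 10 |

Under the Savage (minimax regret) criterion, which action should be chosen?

CropD

Column bests: θ=19, φ=15, ψ=12, ω=19.
CropH regrets: 5, 0, 0, 0 → max 5
CropD regrets: 0, 0, 0, 0 → max 0
CropE regrets: 2, 6, 3, 11 → max 11
CropC regrets: 11, 6, 3, 3 → max 11
CropA regrets: 3, 5, 2, 5 → max 5
CropB regrets: 10, 2, 6, 9 → max 10
Smallest max regret = 0 → CropD.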